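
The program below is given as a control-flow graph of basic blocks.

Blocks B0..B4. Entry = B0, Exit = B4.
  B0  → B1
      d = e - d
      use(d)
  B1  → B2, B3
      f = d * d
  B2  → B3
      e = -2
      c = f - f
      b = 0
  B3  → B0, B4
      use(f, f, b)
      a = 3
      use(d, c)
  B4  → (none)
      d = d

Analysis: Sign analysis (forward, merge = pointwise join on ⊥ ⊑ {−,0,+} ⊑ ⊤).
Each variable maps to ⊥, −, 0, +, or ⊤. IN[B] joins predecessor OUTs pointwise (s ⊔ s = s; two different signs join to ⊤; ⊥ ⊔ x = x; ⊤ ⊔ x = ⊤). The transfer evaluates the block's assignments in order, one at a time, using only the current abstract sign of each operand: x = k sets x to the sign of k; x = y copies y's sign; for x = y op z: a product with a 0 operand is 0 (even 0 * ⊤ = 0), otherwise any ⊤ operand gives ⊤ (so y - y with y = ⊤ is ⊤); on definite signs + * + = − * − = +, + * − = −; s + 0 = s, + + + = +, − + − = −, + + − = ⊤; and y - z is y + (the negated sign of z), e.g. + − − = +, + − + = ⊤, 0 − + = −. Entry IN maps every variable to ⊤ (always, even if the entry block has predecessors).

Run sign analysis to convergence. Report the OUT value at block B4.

Answer: {a: +, b: ⊤, c: ⊤, d: ⊤, e: ⊤, f: ⊤}

Working:
Fixpoint table:
  B0: | IN=(all ⊤) | OUT=(all ⊤)
  B1: | IN=(all ⊤) | OUT=(all ⊤)
  B2: | IN=(all ⊤) | OUT={b:0, e:-; rest ⊤}
  B3: | IN=(all ⊤) | OUT={a:+; rest ⊤}
  B4: | IN={a:+; rest ⊤} | OUT={a:+; rest ⊤}

Merge at B4: IN[B4] = OUT[B3] = {a: +, b: ⊤, c: ⊤, d: ⊤, e: ⊤, f: ⊤}
Applying B4's transfer function to that IN value gives OUT[B4] (row B4 above).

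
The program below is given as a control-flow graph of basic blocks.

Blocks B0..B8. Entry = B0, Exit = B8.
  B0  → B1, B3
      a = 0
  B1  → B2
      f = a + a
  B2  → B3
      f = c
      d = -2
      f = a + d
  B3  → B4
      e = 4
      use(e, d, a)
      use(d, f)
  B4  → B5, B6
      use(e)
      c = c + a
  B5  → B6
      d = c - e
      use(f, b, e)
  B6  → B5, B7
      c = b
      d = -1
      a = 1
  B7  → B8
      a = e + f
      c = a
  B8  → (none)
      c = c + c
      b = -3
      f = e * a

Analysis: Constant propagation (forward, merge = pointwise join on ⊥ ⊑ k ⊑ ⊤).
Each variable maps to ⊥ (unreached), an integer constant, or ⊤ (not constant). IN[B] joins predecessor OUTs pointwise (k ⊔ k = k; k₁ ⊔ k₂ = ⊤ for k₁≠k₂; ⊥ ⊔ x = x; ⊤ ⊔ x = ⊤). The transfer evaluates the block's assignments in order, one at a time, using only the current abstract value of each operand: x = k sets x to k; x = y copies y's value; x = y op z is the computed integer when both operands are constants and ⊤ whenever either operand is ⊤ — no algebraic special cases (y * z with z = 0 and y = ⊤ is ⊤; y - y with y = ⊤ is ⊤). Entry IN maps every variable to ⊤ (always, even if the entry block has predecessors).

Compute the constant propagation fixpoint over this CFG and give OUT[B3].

Per-block solution:
  B0: | IN=(all ⊤) | OUT={a:0; rest ⊤}
  B1: | IN={a:0; rest ⊤} | OUT={a:0, f:0; rest ⊤}
  B2: | IN={a:0, f:0; rest ⊤} | OUT={a:0, d:-2, f:-2; rest ⊤}
  B3: | IN={a:0; rest ⊤} | OUT={a:0, e:4; rest ⊤}
  B4: | IN={a:0, e:4; rest ⊤} | OUT={a:0, e:4; rest ⊤}
  B5: | IN={e:4; rest ⊤} | OUT={e:4; rest ⊤}
  B6: | IN={e:4; rest ⊤} | OUT={a:1, d:-1, e:4; rest ⊤}
  B7: | IN={a:1, d:-1, e:4; rest ⊤} | OUT={d:-1, e:4; rest ⊤}
  B8: | IN={d:-1, e:4; rest ⊤} | OUT={b:-3, d:-1, e:4; rest ⊤}

Merge at B3: IN[B3] = OUT[B0] ⊔ OUT[B2] = {a: 0, b: ⊤, c: ⊤, d: ⊤, e: ⊤, f: ⊤}
Applying B3's transfer function to that IN value gives OUT[B3] (row B3 above).

Answer: {a: 0, b: ⊤, c: ⊤, d: ⊤, e: 4, f: ⊤}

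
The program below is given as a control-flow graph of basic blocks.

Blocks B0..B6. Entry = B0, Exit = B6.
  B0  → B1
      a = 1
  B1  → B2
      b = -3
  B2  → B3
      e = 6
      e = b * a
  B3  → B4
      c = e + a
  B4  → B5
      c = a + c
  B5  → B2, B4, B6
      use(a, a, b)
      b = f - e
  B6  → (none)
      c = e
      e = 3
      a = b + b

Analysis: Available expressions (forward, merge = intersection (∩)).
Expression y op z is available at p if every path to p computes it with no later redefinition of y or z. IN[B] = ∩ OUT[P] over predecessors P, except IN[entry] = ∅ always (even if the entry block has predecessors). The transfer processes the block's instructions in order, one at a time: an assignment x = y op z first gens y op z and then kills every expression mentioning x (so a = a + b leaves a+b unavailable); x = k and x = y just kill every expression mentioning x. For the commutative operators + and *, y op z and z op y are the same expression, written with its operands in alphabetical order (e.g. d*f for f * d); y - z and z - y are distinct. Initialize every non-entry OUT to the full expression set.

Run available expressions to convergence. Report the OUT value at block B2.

Answer: {a*b}

Working:
Per-block solution:
  B0: | IN={} | OUT={}
  B1: | IN={} | OUT={}
  B2: | IN={} | OUT={a*b}
  B3: | IN={a*b} | OUT={a*b, a+e}
  B4: | IN={a+e} | OUT={a+e}
  B5: | IN={a+e} | OUT={a+e, f-e}
  B6: | IN={a+e, f-e} | OUT={b+b}

Merge at B2: IN[B2] = OUT[B1] ∩ OUT[B5] = {}
Applying B2's transfer function to that IN value gives OUT[B2] (row B2 above).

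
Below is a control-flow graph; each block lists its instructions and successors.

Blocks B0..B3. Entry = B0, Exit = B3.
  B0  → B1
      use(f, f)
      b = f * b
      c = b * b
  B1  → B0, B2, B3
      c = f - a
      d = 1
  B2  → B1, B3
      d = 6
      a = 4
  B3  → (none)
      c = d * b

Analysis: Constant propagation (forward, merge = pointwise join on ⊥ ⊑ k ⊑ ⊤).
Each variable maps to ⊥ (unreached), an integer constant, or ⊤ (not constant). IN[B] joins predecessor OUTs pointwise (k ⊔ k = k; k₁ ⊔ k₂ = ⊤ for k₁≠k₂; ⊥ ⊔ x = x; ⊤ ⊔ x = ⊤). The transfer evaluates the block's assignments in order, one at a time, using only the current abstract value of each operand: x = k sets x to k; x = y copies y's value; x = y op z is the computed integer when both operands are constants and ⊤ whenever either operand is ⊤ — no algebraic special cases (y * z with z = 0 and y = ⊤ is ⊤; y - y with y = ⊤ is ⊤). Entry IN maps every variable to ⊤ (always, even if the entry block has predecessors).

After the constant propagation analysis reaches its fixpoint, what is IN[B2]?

Converged values:
  B0:   IN=(all ⊤)   OUT=(all ⊤)
  B1:   IN=(all ⊤)   OUT={d:1; rest ⊤}
  B2:   IN={d:1; rest ⊤}   OUT={a:4, d:6; rest ⊤}
  B3:   IN=(all ⊤)   OUT=(all ⊤)

Merge at B2: IN[B2] = OUT[B1] = {a: ⊤, b: ⊤, c: ⊤, d: 1, e: ⊤, f: ⊤}

Answer: {a: ⊤, b: ⊤, c: ⊤, d: 1, e: ⊤, f: ⊤}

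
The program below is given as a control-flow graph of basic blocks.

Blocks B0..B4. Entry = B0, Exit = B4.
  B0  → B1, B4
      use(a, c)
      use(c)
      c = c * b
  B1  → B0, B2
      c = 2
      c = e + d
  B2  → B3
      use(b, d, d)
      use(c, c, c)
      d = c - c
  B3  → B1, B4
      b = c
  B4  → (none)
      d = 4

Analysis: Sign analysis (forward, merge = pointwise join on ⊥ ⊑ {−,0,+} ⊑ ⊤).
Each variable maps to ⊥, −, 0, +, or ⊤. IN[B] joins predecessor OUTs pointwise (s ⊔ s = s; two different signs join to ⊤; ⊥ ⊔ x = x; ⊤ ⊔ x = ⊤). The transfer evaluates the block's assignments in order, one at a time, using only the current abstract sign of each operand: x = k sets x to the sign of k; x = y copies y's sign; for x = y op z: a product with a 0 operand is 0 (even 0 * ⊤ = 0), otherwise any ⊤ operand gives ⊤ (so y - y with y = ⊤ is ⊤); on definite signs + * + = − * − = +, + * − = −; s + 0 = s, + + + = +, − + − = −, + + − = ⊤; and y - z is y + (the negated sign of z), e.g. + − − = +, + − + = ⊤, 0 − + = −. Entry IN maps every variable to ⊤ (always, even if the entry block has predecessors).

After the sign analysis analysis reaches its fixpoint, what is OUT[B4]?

Answer: {a: ⊤, b: ⊤, c: ⊤, d: +, e: ⊤, f: ⊤}

Derivation:
Fixpoint table:
  B0:   IN=(all ⊤)   OUT=(all ⊤)
  B1:   IN=(all ⊤)   OUT=(all ⊤)
  B2:   IN=(all ⊤)   OUT=(all ⊤)
  B3:   IN=(all ⊤)   OUT=(all ⊤)
  B4:   IN=(all ⊤)   OUT={d:+; rest ⊤}

Merge at B4: IN[B4] = OUT[B0] ⊔ OUT[B3] = {a: ⊤, b: ⊤, c: ⊤, d: ⊤, e: ⊤, f: ⊤}
Applying B4's transfer function to that IN value gives OUT[B4] (row B4 above).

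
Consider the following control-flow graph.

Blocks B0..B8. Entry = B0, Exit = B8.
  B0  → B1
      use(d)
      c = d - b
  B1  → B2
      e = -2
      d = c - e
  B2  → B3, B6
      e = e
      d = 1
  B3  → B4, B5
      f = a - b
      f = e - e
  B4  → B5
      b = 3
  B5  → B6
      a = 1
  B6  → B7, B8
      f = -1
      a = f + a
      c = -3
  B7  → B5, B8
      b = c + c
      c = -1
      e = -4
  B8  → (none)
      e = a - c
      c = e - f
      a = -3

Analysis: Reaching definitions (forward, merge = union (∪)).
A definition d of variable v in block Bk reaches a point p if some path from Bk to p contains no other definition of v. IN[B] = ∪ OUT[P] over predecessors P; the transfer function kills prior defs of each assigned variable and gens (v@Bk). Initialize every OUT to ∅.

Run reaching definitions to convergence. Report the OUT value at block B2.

Per-block solution:
  B0: | IN={} | OUT={c@B0}
  B1: | IN={c@B0} | OUT={c@B0, d@B1, e@B1}
  B2: | IN={c@B0, d@B1, e@B1} | OUT={c@B0, d@B2, e@B2}
  B3: | IN={c@B0, d@B2, e@B2} | OUT={c@B0, d@B2, e@B2, f@B3}
  B4: | IN={c@B0, d@B2, e@B2, f@B3} | OUT={b@B4, c@B0, d@B2, e@B2, f@B3}
  B5: | IN={a@B6, b@B4, b@B7, c@B0, c@B7, d@B2, e@B2, e@B7, f@B3, f@B6} | OUT={a@B5, b@B4, b@B7, c@B0, c@B7, d@B2, e@B2, e@B7, f@B3, f@B6}
  B6: | IN={a@B5, b@B4, b@B7, c@B0, c@B7, d@B2, e@B2, e@B7, f@B3, f@B6} | OUT={a@B6, b@B4, b@B7, c@B6, d@B2, e@B2, e@B7, f@B6}
  B7: | IN={a@B6, b@B4, b@B7, c@B6, d@B2, e@B2, e@B7, f@B6} | OUT={a@B6, b@B7, c@B7, d@B2, e@B7, f@B6}
  B8: | IN={a@B6, b@B4, b@B7, c@B6, c@B7, d@B2, e@B2, e@B7, f@B6} | OUT={a@B8, b@B4, b@B7, c@B8, d@B2, e@B8, f@B6}

Merge at B2: IN[B2] = OUT[B1] = {c@B0, d@B1, e@B1}
Applying B2's transfer function to that IN value gives OUT[B2] (row B2 above).

Answer: {c@B0, d@B2, e@B2}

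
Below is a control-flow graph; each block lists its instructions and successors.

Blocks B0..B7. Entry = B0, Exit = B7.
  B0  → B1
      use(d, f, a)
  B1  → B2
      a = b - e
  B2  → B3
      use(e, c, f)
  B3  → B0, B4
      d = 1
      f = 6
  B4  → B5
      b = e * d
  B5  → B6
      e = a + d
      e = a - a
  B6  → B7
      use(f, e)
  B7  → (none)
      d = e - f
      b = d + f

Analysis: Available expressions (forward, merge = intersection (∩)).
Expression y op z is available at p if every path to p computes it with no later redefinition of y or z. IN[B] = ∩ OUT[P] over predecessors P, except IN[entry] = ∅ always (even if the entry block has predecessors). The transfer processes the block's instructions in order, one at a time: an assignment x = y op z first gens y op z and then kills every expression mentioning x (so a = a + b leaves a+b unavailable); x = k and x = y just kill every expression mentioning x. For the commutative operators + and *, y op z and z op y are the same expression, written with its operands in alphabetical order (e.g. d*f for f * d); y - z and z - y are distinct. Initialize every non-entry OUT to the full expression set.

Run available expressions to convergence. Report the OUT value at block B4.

Answer: {d*e}

Derivation:
Per-block solution:
  B0:  IN={}  OUT={}
  B1:  IN={}  OUT={b-e}
  B2:  IN={b-e}  OUT={b-e}
  B3:  IN={b-e}  OUT={b-e}
  B4:  IN={b-e}  OUT={d*e}
  B5:  IN={d*e}  OUT={a+d, a-a}
  B6:  IN={a+d, a-a}  OUT={a+d, a-a}
  B7:  IN={a+d, a-a}  OUT={a-a, d+f, e-f}

Merge at B4: IN[B4] = OUT[B3] = {b-e}
Applying B4's transfer function to that IN value gives OUT[B4] (row B4 above).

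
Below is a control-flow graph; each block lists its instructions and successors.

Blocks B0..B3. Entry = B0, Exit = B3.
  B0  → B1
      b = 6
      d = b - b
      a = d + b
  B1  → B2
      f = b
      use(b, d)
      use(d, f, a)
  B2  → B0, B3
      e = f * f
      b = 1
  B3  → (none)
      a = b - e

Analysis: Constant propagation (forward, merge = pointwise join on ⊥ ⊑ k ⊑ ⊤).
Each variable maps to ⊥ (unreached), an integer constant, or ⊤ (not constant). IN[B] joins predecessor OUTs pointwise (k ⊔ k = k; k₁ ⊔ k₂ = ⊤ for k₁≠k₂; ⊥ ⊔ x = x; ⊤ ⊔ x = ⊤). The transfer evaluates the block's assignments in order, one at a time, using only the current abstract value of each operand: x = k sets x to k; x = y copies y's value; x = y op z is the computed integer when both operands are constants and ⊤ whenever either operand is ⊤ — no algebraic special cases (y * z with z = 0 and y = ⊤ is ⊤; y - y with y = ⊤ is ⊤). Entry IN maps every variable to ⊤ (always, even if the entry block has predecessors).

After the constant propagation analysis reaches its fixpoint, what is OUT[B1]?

Fixpoint table:
  B0:   IN=(all ⊤)   OUT={a:6, b:6, d:0; rest ⊤}
  B1:   IN={a:6, b:6, d:0; rest ⊤}   OUT={a:6, b:6, d:0, f:6; rest ⊤}
  B2:   IN={a:6, b:6, d:0, f:6; rest ⊤}   OUT={a:6, b:1, d:0, e:36, f:6; rest ⊤}
  B3:   IN={a:6, b:1, d:0, e:36, f:6; rest ⊤}   OUT={a:-35, b:1, d:0, e:36, f:6; rest ⊤}

Merge at B1: IN[B1] = OUT[B0] = {a: 6, b: 6, c: ⊤, d: 0, e: ⊤, f: ⊤}
Applying B1's transfer function to that IN value gives OUT[B1] (row B1 above).

Answer: {a: 6, b: 6, c: ⊤, d: 0, e: ⊤, f: 6}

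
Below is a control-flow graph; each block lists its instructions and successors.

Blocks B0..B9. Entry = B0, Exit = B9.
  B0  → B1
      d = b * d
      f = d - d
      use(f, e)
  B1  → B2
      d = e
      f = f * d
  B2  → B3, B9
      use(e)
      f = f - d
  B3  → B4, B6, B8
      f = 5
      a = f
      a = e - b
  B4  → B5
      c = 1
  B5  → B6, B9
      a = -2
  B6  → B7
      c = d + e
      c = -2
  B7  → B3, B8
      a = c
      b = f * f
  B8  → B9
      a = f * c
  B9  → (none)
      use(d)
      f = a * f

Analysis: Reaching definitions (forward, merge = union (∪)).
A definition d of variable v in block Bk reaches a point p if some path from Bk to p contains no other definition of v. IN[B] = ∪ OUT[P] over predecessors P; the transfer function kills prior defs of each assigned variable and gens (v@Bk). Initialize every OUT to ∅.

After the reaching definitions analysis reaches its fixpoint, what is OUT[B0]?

Answer: {d@B0, f@B0}

Derivation:
Fixpoint table:
  B0:  IN={}  OUT={d@B0, f@B0}
  B1:  IN={d@B0, f@B0}  OUT={d@B1, f@B1}
  B2:  IN={d@B1, f@B1}  OUT={d@B1, f@B2}
  B3:  IN={a@B7, b@B7, c@B6, d@B1, f@B2, f@B3}  OUT={a@B3, b@B7, c@B6, d@B1, f@B3}
  B4:  IN={a@B3, b@B7, c@B6, d@B1, f@B3}  OUT={a@B3, b@B7, c@B4, d@B1, f@B3}
  B5:  IN={a@B3, b@B7, c@B4, d@B1, f@B3}  OUT={a@B5, b@B7, c@B4, d@B1, f@B3}
  B6:  IN={a@B3, a@B5, b@B7, c@B4, c@B6, d@B1, f@B3}  OUT={a@B3, a@B5, b@B7, c@B6, d@B1, f@B3}
  B7:  IN={a@B3, a@B5, b@B7, c@B6, d@B1, f@B3}  OUT={a@B7, b@B7, c@B6, d@B1, f@B3}
  B8:  IN={a@B3, a@B7, b@B7, c@B6, d@B1, f@B3}  OUT={a@B8, b@B7, c@B6, d@B1, f@B3}
  B9:  IN={a@B5, a@B8, b@B7, c@B4, c@B6, d@B1, f@B2, f@B3}  OUT={a@B5, a@B8, b@B7, c@B4, c@B6, d@B1, f@B9}

B0 is the boundary node: IN[B0] = {}
Applying B0's transfer function to that IN value gives OUT[B0] (row B0 above).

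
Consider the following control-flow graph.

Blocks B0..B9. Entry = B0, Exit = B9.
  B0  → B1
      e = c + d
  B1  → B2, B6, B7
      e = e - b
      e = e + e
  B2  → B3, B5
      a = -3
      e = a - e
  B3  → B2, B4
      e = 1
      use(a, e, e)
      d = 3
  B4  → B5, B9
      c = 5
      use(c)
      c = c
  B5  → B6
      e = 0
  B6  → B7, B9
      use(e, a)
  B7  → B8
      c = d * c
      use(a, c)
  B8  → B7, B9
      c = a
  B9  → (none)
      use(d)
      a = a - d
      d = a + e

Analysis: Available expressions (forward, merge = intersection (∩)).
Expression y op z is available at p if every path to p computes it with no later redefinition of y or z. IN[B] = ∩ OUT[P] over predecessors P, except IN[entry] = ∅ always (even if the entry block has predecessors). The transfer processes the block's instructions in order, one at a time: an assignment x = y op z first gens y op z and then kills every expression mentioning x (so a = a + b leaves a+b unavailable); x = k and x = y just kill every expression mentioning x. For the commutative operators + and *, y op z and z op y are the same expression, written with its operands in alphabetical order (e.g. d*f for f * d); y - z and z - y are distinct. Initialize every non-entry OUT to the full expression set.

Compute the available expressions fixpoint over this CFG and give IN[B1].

Answer: {c+d}

Working:
Fixpoint table:
  B0: | IN={} | OUT={c+d}
  B1: | IN={c+d} | OUT={c+d}
  B2: | IN={} | OUT={}
  B3: | IN={} | OUT={}
  B4: | IN={} | OUT={}
  B5: | IN={} | OUT={}
  B6: | IN={} | OUT={}
  B7: | IN={} | OUT={}
  B8: | IN={} | OUT={}
  B9: | IN={} | OUT={a+e}

Merge at B1: IN[B1] = OUT[B0] = {c+d}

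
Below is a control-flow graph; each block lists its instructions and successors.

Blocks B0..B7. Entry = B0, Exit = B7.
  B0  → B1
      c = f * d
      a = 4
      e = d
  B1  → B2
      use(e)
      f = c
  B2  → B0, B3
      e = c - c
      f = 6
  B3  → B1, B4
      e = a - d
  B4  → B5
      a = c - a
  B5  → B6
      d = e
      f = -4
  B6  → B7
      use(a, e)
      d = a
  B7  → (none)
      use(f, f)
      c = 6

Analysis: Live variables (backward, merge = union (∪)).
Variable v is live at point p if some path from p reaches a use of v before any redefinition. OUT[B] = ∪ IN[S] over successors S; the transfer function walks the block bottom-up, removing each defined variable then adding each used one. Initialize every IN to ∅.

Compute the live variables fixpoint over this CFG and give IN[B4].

Converged values:
  B0:  IN={d, f}  OUT={a, c, d, e}
  B1:  IN={a, c, d, e}  OUT={a, c, d}
  B2:  IN={a, c, d}  OUT={a, c, d, f}
  B3:  IN={a, c, d}  OUT={a, c, d, e}
  B4:  IN={a, c, e}  OUT={a, e}
  B5:  IN={a, e}  OUT={a, e, f}
  B6:  IN={a, e, f}  OUT={f}
  B7:  IN={f}  OUT={}

Merge at B4: OUT[B4] = IN[B5] = {a, e}
Applying B4's transfer function to that OUT value gives IN[B4] (row B4 above).

Answer: {a, c, e}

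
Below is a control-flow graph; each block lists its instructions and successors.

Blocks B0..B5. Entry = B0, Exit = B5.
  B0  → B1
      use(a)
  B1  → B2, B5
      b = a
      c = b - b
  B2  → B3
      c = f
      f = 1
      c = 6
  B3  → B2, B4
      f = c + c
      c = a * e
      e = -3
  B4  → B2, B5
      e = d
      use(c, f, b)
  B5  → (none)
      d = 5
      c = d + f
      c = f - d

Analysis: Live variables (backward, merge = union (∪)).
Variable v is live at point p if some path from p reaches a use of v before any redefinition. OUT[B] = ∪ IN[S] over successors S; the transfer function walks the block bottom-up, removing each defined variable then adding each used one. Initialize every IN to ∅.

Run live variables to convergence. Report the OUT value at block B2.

Answer: {a, b, c, d, e}

Trace:
Converged values:
  B0:  IN={a, d, e, f}  OUT={a, d, e, f}
  B1:  IN={a, d, e, f}  OUT={a, b, d, e, f}
  B2:  IN={a, b, d, e, f}  OUT={a, b, c, d, e}
  B3:  IN={a, b, c, d, e}  OUT={a, b, c, d, e, f}
  B4:  IN={a, b, c, d, f}  OUT={a, b, d, e, f}
  B5:  IN={f}  OUT={}

Merge at B2: OUT[B2] = IN[B3] = {a, b, c, d, e}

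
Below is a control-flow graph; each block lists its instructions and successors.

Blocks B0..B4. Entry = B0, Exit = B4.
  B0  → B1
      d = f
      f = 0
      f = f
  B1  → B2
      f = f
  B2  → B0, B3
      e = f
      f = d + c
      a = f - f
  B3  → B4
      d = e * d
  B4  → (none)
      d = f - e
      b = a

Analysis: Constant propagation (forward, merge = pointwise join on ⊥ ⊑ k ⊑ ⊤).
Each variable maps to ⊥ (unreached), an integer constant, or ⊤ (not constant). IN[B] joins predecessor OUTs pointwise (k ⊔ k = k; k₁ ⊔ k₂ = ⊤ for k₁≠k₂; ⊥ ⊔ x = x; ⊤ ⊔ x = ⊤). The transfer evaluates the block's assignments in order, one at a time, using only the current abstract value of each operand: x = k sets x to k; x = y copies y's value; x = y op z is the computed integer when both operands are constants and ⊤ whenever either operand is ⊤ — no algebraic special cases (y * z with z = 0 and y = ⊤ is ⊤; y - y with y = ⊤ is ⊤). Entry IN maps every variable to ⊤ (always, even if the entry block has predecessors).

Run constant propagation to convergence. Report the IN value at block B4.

Answer: {a: ⊤, b: ⊤, c: ⊤, d: ⊤, e: 0, f: ⊤}

Working:
Per-block solution:
  B0:  IN=(all ⊤)  OUT={f:0; rest ⊤}
  B1:  IN={f:0; rest ⊤}  OUT={f:0; rest ⊤}
  B2:  IN={f:0; rest ⊤}  OUT={e:0; rest ⊤}
  B3:  IN={e:0; rest ⊤}  OUT={e:0; rest ⊤}
  B4:  IN={e:0; rest ⊤}  OUT={e:0; rest ⊤}

Merge at B4: IN[B4] = OUT[B3] = {a: ⊤, b: ⊤, c: ⊤, d: ⊤, e: 0, f: ⊤}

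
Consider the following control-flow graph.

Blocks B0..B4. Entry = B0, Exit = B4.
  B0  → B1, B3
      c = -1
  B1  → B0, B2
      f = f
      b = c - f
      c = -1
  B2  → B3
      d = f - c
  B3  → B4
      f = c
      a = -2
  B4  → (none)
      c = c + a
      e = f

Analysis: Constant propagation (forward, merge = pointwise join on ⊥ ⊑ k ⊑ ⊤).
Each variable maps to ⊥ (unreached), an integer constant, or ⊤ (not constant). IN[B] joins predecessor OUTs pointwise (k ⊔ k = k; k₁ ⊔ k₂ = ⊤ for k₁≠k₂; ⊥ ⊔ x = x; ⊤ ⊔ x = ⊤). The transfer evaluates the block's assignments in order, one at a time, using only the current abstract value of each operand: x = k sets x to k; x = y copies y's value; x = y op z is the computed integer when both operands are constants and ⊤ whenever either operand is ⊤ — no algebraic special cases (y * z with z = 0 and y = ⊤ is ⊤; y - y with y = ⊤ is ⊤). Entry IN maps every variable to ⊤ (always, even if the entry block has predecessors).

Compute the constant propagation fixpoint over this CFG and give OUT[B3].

Converged values:
  B0:  IN=(all ⊤)  OUT={c:-1; rest ⊤}
  B1:  IN={c:-1; rest ⊤}  OUT={c:-1; rest ⊤}
  B2:  IN={c:-1; rest ⊤}  OUT={c:-1; rest ⊤}
  B3:  IN={c:-1; rest ⊤}  OUT={a:-2, c:-1, f:-1; rest ⊤}
  B4:  IN={a:-2, c:-1, f:-1; rest ⊤}  OUT={a:-2, c:-3, e:-1, f:-1; rest ⊤}

Merge at B3: IN[B3] = OUT[B0] ⊔ OUT[B2] = {a: ⊤, b: ⊤, c: -1, d: ⊤, e: ⊤, f: ⊤}
Applying B3's transfer function to that IN value gives OUT[B3] (row B3 above).

Answer: {a: -2, b: ⊤, c: -1, d: ⊤, e: ⊤, f: -1}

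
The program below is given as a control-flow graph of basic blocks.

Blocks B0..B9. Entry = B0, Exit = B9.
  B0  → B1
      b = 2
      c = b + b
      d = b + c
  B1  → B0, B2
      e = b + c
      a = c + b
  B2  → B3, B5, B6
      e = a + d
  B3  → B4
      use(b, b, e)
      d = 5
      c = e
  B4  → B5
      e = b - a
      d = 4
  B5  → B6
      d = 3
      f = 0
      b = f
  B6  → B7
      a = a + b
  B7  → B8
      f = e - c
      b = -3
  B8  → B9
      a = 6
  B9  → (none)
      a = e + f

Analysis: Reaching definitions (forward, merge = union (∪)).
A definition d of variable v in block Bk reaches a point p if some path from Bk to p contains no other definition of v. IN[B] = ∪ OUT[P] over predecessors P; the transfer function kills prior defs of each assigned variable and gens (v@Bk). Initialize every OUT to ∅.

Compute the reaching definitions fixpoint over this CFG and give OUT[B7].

Answer: {a@B6, b@B7, c@B0, c@B3, d@B0, d@B5, e@B2, e@B4, f@B7}

Derivation:
Converged values:
  B0: | IN={a@B1, b@B0, c@B0, d@B0, e@B1} | OUT={a@B1, b@B0, c@B0, d@B0, e@B1}
  B1: | IN={a@B1, b@B0, c@B0, d@B0, e@B1} | OUT={a@B1, b@B0, c@B0, d@B0, e@B1}
  B2: | IN={a@B1, b@B0, c@B0, d@B0, e@B1} | OUT={a@B1, b@B0, c@B0, d@B0, e@B2}
  B3: | IN={a@B1, b@B0, c@B0, d@B0, e@B2} | OUT={a@B1, b@B0, c@B3, d@B3, e@B2}
  B4: | IN={a@B1, b@B0, c@B3, d@B3, e@B2} | OUT={a@B1, b@B0, c@B3, d@B4, e@B4}
  B5: | IN={a@B1, b@B0, c@B0, c@B3, d@B0, d@B4, e@B2, e@B4} | OUT={a@B1, b@B5, c@B0, c@B3, d@B5, e@B2, e@B4, f@B5}
  B6: | IN={a@B1, b@B0, b@B5, c@B0, c@B3, d@B0, d@B5, e@B2, e@B4, f@B5} | OUT={a@B6, b@B0, b@B5, c@B0, c@B3, d@B0, d@B5, e@B2, e@B4, f@B5}
  B7: | IN={a@B6, b@B0, b@B5, c@B0, c@B3, d@B0, d@B5, e@B2, e@B4, f@B5} | OUT={a@B6, b@B7, c@B0, c@B3, d@B0, d@B5, e@B2, e@B4, f@B7}
  B8: | IN={a@B6, b@B7, c@B0, c@B3, d@B0, d@B5, e@B2, e@B4, f@B7} | OUT={a@B8, b@B7, c@B0, c@B3, d@B0, d@B5, e@B2, e@B4, f@B7}
  B9: | IN={a@B8, b@B7, c@B0, c@B3, d@B0, d@B5, e@B2, e@B4, f@B7} | OUT={a@B9, b@B7, c@B0, c@B3, d@B0, d@B5, e@B2, e@B4, f@B7}

Merge at B7: IN[B7] = OUT[B6] = {a@B6, b@B0, b@B5, c@B0, c@B3, d@B0, d@B5, e@B2, e@B4, f@B5}
Applying B7's transfer function to that IN value gives OUT[B7] (row B7 above).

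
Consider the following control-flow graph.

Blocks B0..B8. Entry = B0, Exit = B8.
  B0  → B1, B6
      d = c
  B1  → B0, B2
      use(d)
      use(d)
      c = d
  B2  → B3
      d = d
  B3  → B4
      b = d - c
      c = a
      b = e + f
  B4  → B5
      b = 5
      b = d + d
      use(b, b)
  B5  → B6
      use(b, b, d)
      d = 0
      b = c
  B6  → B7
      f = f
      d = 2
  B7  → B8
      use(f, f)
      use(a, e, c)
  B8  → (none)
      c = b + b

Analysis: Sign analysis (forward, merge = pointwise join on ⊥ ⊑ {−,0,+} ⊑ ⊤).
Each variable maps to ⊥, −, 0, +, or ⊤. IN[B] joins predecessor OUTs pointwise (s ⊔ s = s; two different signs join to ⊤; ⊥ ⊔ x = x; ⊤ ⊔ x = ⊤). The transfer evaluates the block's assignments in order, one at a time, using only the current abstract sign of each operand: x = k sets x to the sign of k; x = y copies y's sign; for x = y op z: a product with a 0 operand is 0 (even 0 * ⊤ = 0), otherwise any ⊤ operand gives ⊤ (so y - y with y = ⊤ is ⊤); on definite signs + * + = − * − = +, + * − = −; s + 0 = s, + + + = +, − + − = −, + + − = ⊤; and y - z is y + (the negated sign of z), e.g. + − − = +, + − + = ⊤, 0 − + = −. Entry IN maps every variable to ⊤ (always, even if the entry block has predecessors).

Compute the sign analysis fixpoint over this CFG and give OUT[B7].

Answer: {a: ⊤, b: ⊤, c: ⊤, d: +, e: ⊤, f: ⊤}

Trace:
Converged values:
  B0:   IN=(all ⊤)   OUT=(all ⊤)
  B1:   IN=(all ⊤)   OUT=(all ⊤)
  B2:   IN=(all ⊤)   OUT=(all ⊤)
  B3:   IN=(all ⊤)   OUT=(all ⊤)
  B4:   IN=(all ⊤)   OUT=(all ⊤)
  B5:   IN=(all ⊤)   OUT={d:0; rest ⊤}
  B6:   IN=(all ⊤)   OUT={d:+; rest ⊤}
  B7:   IN={d:+; rest ⊤}   OUT={d:+; rest ⊤}
  B8:   IN={d:+; rest ⊤}   OUT={d:+; rest ⊤}

Merge at B7: IN[B7] = OUT[B6] = {a: ⊤, b: ⊤, c: ⊤, d: +, e: ⊤, f: ⊤}
Applying B7's transfer function to that IN value gives OUT[B7] (row B7 above).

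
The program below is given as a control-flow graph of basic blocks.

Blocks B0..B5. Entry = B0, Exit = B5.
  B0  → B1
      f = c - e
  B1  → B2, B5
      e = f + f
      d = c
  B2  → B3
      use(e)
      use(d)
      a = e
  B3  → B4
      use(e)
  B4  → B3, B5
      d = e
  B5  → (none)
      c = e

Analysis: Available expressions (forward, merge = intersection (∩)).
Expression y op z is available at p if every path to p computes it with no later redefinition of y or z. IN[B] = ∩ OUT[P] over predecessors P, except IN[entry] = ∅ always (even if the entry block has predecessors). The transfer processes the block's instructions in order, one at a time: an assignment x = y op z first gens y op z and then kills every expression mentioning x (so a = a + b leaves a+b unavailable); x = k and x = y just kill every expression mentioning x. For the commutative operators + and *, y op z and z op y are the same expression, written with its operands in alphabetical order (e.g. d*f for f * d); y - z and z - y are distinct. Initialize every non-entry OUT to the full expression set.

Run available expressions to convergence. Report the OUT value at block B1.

Per-block solution:
  B0:   IN={}   OUT={c-e}
  B1:   IN={c-e}   OUT={f+f}
  B2:   IN={f+f}   OUT={f+f}
  B3:   IN={f+f}   OUT={f+f}
  B4:   IN={f+f}   OUT={f+f}
  B5:   IN={f+f}   OUT={f+f}

Merge at B1: IN[B1] = OUT[B0] = {c-e}
Applying B1's transfer function to that IN value gives OUT[B1] (row B1 above).

Answer: {f+f}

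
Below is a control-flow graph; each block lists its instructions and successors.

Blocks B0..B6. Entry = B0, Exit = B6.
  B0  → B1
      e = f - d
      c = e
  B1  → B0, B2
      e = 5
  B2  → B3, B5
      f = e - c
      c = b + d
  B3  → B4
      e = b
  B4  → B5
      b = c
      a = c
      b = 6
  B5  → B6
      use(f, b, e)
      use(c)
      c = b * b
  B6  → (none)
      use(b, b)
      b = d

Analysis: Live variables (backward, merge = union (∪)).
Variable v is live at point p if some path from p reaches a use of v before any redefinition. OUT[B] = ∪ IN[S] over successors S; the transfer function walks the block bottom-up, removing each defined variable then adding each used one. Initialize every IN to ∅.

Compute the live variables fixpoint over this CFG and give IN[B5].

Answer: {b, c, d, e, f}

Working:
Fixpoint table:
  B0:   IN={b, d, f}   OUT={b, c, d, f}
  B1:   IN={b, c, d, f}   OUT={b, c, d, e, f}
  B2:   IN={b, c, d, e}   OUT={b, c, d, e, f}
  B3:   IN={b, c, d, f}   OUT={c, d, e, f}
  B4:   IN={c, d, e, f}   OUT={b, c, d, e, f}
  B5:   IN={b, c, d, e, f}   OUT={b, d}
  B6:   IN={b, d}   OUT={}

Merge at B5: OUT[B5] = IN[B6] = {b, d}
Applying B5's transfer function to that OUT value gives IN[B5] (row B5 above).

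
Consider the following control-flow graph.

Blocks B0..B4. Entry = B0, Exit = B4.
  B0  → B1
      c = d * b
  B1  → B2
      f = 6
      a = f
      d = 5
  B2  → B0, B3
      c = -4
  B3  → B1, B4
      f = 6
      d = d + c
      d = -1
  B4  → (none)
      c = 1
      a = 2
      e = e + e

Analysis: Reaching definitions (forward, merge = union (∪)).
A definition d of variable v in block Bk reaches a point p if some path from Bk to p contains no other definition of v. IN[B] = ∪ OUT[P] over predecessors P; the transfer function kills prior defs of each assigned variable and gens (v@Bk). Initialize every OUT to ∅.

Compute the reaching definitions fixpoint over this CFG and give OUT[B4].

Per-block solution:
  B0: | IN={a@B1, c@B2, d@B1, f@B1} | OUT={a@B1, c@B0, d@B1, f@B1}
  B1: | IN={a@B1, c@B0, c@B2, d@B1, d@B3, f@B1, f@B3} | OUT={a@B1, c@B0, c@B2, d@B1, f@B1}
  B2: | IN={a@B1, c@B0, c@B2, d@B1, f@B1} | OUT={a@B1, c@B2, d@B1, f@B1}
  B3: | IN={a@B1, c@B2, d@B1, f@B1} | OUT={a@B1, c@B2, d@B3, f@B3}
  B4: | IN={a@B1, c@B2, d@B3, f@B3} | OUT={a@B4, c@B4, d@B3, e@B4, f@B3}

Merge at B4: IN[B4] = OUT[B3] = {a@B1, c@B2, d@B3, f@B3}
Applying B4's transfer function to that IN value gives OUT[B4] (row B4 above).

Answer: {a@B4, c@B4, d@B3, e@B4, f@B3}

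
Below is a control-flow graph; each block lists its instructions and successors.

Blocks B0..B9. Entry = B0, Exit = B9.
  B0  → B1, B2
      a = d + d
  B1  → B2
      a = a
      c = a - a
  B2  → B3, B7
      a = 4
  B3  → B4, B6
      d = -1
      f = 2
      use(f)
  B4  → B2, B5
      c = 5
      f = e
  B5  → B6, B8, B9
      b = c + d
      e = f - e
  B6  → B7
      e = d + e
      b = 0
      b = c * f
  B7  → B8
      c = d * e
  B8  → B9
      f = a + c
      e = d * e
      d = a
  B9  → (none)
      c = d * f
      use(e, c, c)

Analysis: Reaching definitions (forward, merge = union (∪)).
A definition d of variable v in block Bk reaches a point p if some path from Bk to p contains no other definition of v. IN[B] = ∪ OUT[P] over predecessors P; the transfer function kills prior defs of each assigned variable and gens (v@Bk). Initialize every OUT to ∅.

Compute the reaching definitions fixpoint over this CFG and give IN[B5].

Fixpoint table:
  B0:   IN={}   OUT={a@B0}
  B1:   IN={a@B0}   OUT={a@B1, c@B1}
  B2:   IN={a@B0, a@B1, a@B2, c@B1, c@B4, d@B3, f@B4}   OUT={a@B2, c@B1, c@B4, d@B3, f@B4}
  B3:   IN={a@B2, c@B1, c@B4, d@B3, f@B4}   OUT={a@B2, c@B1, c@B4, d@B3, f@B3}
  B4:   IN={a@B2, c@B1, c@B4, d@B3, f@B3}   OUT={a@B2, c@B4, d@B3, f@B4}
  B5:   IN={a@B2, c@B4, d@B3, f@B4}   OUT={a@B2, b@B5, c@B4, d@B3, e@B5, f@B4}
  B6:   IN={a@B2, b@B5, c@B1, c@B4, d@B3, e@B5, f@B3, f@B4}   OUT={a@B2, b@B6, c@B1, c@B4, d@B3, e@B6, f@B3, f@B4}
  B7:   IN={a@B2, b@B6, c@B1, c@B4, d@B3, e@B6, f@B3, f@B4}   OUT={a@B2, b@B6, c@B7, d@B3, e@B6, f@B3, f@B4}
  B8:   IN={a@B2, b@B5, b@B6, c@B4, c@B7, d@B3, e@B5, e@B6, f@B3, f@B4}   OUT={a@B2, b@B5, b@B6, c@B4, c@B7, d@B8, e@B8, f@B8}
  B9:   IN={a@B2, b@B5, b@B6, c@B4, c@B7, d@B3, d@B8, e@B5, e@B8, f@B4, f@B8}   OUT={a@B2, b@B5, b@B6, c@B9, d@B3, d@B8, e@B5, e@B8, f@B4, f@B8}

Merge at B5: IN[B5] = OUT[B4] = {a@B2, c@B4, d@B3, f@B4}

Answer: {a@B2, c@B4, d@B3, f@B4}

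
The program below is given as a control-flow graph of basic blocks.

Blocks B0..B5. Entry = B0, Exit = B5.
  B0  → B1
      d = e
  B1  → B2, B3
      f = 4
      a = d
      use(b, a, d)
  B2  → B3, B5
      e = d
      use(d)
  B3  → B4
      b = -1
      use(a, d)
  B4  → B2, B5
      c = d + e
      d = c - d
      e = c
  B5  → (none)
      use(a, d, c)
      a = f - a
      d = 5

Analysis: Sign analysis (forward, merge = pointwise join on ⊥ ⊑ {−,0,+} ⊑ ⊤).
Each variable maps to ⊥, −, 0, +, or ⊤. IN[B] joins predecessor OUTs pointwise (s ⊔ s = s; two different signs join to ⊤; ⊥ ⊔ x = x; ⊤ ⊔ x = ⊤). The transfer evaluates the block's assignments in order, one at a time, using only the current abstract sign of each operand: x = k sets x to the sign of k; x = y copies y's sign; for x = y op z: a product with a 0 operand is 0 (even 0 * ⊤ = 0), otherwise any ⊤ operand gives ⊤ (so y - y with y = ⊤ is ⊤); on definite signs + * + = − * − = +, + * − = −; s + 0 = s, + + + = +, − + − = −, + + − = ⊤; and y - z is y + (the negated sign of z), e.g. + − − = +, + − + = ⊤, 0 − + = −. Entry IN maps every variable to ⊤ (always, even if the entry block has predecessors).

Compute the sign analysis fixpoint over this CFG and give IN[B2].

Per-block solution:
  B0:   IN=(all ⊤)   OUT=(all ⊤)
  B1:   IN=(all ⊤)   OUT={f:+; rest ⊤}
  B2:   IN={f:+; rest ⊤}   OUT={f:+; rest ⊤}
  B3:   IN={f:+; rest ⊤}   OUT={b:-, f:+; rest ⊤}
  B4:   IN={b:-, f:+; rest ⊤}   OUT={b:-, f:+; rest ⊤}
  B5:   IN={f:+; rest ⊤}   OUT={d:+, f:+; rest ⊤}

Merge at B2: IN[B2] = OUT[B1] ⊔ OUT[B4] = {a: ⊤, b: ⊤, c: ⊤, d: ⊤, e: ⊤, f: +}

Answer: {a: ⊤, b: ⊤, c: ⊤, d: ⊤, e: ⊤, f: +}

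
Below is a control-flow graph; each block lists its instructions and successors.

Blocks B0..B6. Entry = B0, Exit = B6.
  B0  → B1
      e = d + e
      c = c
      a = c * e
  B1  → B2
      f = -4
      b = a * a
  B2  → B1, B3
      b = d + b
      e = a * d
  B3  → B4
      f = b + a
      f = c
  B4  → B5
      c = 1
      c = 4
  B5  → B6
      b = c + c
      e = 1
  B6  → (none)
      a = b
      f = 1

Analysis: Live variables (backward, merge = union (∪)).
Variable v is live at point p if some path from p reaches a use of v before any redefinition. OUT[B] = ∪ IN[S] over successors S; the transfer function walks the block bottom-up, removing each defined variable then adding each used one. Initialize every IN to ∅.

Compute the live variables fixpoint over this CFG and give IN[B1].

Per-block solution:
  B0:   IN={c, d, e}   OUT={a, c, d}
  B1:   IN={a, c, d}   OUT={a, b, c, d}
  B2:   IN={a, b, c, d}   OUT={a, b, c, d}
  B3:   IN={a, b, c}   OUT={}
  B4:   IN={}   OUT={c}
  B5:   IN={c}   OUT={b}
  B6:   IN={b}   OUT={}

Merge at B1: OUT[B1] = IN[B2] = {a, b, c, d}
Applying B1's transfer function to that OUT value gives IN[B1] (row B1 above).

Answer: {a, c, d}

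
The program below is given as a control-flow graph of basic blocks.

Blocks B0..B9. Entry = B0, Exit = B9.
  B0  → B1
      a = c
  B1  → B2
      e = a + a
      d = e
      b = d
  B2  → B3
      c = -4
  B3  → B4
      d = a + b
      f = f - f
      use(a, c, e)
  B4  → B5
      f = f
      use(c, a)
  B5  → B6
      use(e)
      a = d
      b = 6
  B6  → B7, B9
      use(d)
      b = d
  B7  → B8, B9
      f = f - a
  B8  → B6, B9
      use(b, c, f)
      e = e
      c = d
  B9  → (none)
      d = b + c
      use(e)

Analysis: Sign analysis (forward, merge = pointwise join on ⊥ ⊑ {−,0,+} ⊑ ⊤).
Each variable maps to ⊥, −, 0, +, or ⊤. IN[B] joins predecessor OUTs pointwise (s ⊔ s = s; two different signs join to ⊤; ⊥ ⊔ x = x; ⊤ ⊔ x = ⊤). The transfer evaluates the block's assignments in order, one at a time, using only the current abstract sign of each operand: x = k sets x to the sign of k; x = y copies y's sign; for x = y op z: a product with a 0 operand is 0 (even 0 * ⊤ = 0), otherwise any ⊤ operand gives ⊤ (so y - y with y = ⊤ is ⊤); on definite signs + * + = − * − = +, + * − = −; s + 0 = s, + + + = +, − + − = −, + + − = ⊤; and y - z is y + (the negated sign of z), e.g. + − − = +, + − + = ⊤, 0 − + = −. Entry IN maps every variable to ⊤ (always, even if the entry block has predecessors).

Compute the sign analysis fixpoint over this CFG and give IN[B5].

Answer: {a: ⊤, b: ⊤, c: -, d: ⊤, e: ⊤, f: ⊤}

Working:
Per-block solution:
  B0:  IN=(all ⊤)  OUT=(all ⊤)
  B1:  IN=(all ⊤)  OUT=(all ⊤)
  B2:  IN=(all ⊤)  OUT={c:-; rest ⊤}
  B3:  IN={c:-; rest ⊤}  OUT={c:-; rest ⊤}
  B4:  IN={c:-; rest ⊤}  OUT={c:-; rest ⊤}
  B5:  IN={c:-; rest ⊤}  OUT={b:+, c:-; rest ⊤}
  B6:  IN=(all ⊤)  OUT=(all ⊤)
  B7:  IN=(all ⊤)  OUT=(all ⊤)
  B8:  IN=(all ⊤)  OUT=(all ⊤)
  B9:  IN=(all ⊤)  OUT=(all ⊤)

Merge at B5: IN[B5] = OUT[B4] = {a: ⊤, b: ⊤, c: -, d: ⊤, e: ⊤, f: ⊤}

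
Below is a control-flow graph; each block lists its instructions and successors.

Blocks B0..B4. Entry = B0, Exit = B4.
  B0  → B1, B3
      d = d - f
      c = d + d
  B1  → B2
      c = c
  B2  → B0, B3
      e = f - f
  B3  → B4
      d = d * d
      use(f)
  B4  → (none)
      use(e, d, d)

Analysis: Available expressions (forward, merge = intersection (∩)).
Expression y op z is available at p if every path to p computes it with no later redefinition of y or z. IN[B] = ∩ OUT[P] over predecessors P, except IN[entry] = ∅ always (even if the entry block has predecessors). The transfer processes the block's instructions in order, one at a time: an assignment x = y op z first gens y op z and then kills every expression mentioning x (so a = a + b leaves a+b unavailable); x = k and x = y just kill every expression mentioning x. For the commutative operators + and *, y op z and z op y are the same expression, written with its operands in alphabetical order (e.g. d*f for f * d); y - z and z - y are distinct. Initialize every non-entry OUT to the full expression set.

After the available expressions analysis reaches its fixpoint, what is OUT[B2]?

Answer: {d+d, f-f}

Working:
Converged values:
  B0: | IN={} | OUT={d+d}
  B1: | IN={d+d} | OUT={d+d}
  B2: | IN={d+d} | OUT={d+d, f-f}
  B3: | IN={d+d} | OUT={}
  B4: | IN={} | OUT={}

Merge at B2: IN[B2] = OUT[B1] = {d+d}
Applying B2's transfer function to that IN value gives OUT[B2] (row B2 above).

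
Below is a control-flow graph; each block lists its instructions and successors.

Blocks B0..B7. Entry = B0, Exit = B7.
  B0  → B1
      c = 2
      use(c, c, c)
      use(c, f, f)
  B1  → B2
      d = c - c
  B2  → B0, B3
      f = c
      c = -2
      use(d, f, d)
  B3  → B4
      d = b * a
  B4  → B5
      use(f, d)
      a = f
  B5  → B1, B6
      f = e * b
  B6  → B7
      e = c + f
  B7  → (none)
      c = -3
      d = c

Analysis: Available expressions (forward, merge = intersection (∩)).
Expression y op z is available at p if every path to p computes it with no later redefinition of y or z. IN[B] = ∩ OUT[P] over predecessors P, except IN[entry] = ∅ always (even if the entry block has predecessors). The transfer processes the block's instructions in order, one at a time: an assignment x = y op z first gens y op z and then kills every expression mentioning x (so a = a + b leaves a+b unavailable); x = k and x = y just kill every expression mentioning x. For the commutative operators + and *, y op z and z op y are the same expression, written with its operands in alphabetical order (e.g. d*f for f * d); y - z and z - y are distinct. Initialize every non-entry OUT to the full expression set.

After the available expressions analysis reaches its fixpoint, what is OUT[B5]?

Answer: {b*e}

Working:
Fixpoint table:
  B0: | IN={} | OUT={}
  B1: | IN={} | OUT={c-c}
  B2: | IN={c-c} | OUT={}
  B3: | IN={} | OUT={a*b}
  B4: | IN={a*b} | OUT={}
  B5: | IN={} | OUT={b*e}
  B6: | IN={b*e} | OUT={c+f}
  B7: | IN={c+f} | OUT={}

Merge at B5: IN[B5] = OUT[B4] = {}
Applying B5's transfer function to that IN value gives OUT[B5] (row B5 above).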